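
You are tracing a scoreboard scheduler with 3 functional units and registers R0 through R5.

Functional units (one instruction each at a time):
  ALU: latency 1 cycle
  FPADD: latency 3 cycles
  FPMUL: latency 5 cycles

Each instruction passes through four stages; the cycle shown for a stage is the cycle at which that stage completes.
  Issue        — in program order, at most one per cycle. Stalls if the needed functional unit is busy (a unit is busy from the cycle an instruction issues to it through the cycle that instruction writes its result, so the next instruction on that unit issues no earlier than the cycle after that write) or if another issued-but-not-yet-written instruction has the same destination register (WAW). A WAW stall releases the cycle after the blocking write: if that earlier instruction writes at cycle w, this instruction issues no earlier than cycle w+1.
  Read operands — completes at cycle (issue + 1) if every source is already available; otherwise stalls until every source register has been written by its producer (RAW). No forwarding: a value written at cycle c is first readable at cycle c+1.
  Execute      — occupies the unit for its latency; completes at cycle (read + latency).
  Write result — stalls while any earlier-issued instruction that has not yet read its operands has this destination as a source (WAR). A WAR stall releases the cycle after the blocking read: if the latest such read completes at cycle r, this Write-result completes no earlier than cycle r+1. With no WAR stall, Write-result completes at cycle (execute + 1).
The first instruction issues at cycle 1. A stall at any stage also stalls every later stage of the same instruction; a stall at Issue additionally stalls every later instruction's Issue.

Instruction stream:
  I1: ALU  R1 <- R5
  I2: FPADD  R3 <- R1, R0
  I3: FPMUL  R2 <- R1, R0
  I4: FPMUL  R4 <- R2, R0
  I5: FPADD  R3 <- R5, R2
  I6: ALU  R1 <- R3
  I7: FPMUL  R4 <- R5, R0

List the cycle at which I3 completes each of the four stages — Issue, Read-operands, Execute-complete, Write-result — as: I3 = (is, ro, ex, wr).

c1: I1 issues→ALU
c2: I1 reads · I2 issues→FPADD
c3: I1 exec-done · I3 issues→FPMUL
c4: I1 writes R1
c5: I2 reads · I3 reads
c8: I2 exec-done
c9: I2 writes R3
c10: I3 exec-done
c11: I3 writes R2
c12: I4 issues→FPMUL
c13: I4 reads · I5 issues→FPADD
c14: I5 reads · I6 issues→ALU
c17: I5 exec-done
c18: I4 exec-done · I5 writes R3
c19: I4 writes R4 · I6 reads
c20: I6 exec-done · I7 issues→FPMUL
c21: I6 writes R1 · I7 reads
c26: I7 exec-done
c27: I7 writes R4

I3 = (3, 5, 10, 11)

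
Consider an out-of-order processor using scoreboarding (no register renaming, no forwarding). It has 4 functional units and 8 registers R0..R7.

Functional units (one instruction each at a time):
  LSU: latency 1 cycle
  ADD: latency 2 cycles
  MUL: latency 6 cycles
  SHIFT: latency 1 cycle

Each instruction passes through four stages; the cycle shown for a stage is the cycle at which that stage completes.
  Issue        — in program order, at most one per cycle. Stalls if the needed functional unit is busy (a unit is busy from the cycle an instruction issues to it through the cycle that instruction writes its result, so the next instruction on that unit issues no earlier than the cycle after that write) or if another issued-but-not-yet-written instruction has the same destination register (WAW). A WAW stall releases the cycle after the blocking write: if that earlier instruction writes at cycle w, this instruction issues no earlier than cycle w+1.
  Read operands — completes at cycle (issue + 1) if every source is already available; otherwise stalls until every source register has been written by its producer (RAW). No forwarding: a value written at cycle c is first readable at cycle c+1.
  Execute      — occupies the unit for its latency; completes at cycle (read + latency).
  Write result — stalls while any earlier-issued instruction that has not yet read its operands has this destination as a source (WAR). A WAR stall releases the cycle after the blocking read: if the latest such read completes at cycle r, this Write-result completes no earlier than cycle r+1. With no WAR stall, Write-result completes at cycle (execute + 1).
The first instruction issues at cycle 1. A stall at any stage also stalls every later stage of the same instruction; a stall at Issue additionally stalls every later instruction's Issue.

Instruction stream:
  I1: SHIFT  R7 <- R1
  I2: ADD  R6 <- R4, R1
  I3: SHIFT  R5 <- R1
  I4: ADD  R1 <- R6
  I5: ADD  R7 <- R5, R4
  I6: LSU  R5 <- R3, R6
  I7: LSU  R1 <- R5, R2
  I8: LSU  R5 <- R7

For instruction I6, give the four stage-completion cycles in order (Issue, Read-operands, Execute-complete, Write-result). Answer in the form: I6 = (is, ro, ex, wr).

c1: I1→SHIFT
c2: I1 RO, I2→ADD
c3: I1 EX, I2 RO
c4: I1 WR R7
c5: I2 EX, I3→SHIFT
c6: I2 WR R6, I3 RO
c7: I3 EX, I4→ADD
c8: I3 WR R5, I4 RO
c10: I4 EX
c11: I4 WR R1
c12: I5→ADD
c13: I5 RO, I6→LSU
c14: I6 RO
c15: I5 EX, I6 EX
c16: I5 WR R7, I6 WR R5
c17: I7→LSU
c18: I7 RO
c19: I7 EX
c20: I7 WR R1
c21: I8→LSU
c22: I8 RO
c23: I8 EX
c24: I8 WR R5

I6 = (13, 14, 15, 16)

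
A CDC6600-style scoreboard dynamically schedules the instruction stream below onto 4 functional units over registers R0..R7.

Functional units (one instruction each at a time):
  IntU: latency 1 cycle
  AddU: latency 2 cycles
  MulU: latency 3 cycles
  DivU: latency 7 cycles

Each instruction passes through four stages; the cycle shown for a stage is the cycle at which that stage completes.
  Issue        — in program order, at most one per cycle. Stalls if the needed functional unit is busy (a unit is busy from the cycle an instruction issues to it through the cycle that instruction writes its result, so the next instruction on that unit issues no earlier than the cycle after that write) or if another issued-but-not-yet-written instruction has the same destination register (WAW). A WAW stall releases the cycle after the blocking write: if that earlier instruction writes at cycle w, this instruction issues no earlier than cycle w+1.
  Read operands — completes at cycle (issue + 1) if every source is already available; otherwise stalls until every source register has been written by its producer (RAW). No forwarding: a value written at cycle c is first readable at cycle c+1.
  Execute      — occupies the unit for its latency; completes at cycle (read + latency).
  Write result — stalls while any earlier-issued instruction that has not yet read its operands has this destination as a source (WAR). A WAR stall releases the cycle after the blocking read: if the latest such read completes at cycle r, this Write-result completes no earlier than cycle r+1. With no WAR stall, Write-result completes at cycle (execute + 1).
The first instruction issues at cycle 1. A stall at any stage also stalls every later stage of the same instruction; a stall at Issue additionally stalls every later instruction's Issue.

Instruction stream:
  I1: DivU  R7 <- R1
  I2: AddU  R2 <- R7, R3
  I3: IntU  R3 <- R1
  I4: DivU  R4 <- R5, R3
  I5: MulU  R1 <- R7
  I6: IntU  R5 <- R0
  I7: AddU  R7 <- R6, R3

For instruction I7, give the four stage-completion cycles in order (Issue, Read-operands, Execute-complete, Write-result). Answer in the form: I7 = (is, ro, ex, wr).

I7 = (15, 16, 18, 19)

t=1  I1 dispatched to DivU
t=2  I1 operands ready · I2 dispatched to AddU
t=3  I3 dispatched to IntU
t=4  I3 operands ready
t=5  I3 complete
t=9  I1 complete
t=10  R7←I1
t=11  I2 operands ready · I4 dispatched to DivU
t=12  R3←I3 · I5 dispatched to MulU
t=13  I2 complete · I4 operands ready · I5 operands ready · I6 dispatched to IntU
t=14  R2←I2 · I6 operands ready
t=15  I6 complete · I7 dispatched to AddU
t=16  I5 complete · R5←I6 · I7 operands ready
t=17  R1←I5
t=18  I7 complete
t=19  R7←I7
t=20  I4 complete
t=21  R4←I4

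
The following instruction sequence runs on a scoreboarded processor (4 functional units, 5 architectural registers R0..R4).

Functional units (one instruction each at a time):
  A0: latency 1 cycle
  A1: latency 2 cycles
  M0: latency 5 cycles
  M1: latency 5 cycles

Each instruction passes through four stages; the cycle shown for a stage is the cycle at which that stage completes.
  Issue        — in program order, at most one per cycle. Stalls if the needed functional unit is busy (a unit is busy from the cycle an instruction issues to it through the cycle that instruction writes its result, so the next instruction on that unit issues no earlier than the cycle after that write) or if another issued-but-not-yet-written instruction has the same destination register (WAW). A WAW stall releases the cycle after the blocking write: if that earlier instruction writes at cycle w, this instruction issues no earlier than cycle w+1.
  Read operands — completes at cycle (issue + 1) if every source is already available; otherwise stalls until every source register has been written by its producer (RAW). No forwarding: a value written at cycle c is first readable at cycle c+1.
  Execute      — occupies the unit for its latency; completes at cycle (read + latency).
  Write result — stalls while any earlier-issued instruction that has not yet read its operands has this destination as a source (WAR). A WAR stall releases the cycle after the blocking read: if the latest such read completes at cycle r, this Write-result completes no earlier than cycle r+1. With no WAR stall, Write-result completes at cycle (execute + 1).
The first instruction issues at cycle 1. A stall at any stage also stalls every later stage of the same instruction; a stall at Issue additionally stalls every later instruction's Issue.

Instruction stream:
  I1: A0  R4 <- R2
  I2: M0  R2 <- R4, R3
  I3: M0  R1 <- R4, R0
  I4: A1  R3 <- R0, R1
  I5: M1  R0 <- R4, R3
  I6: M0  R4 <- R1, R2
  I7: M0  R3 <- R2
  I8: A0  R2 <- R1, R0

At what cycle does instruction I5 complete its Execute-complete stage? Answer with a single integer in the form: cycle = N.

1) issue 1, read 2, done 3, write 4
2) issue 2, read 5, done 10, write 11  <RAW R4: wait I1 write@4>
3) issue 12, read 13, done 18, write 19  <struct: M0 busy until I2 writes@11>
4) issue 13, read 20, done 22, write 23  <RAW R1: wait I3 write@19>
5) issue 14, read 24, done 29, write 30  <RAW R3: wait I4 write@23>
6) issue 20, read 21, done 26, write 27  <struct: M0 busy until I3 writes@19>
7) issue 28, read 29, done 34, write 35  <struct: M0 busy until I6 writes@27>
8) issue 29, read 31, done 32, write 33  <RAW R0: wait I5 write@30>

cycle = 29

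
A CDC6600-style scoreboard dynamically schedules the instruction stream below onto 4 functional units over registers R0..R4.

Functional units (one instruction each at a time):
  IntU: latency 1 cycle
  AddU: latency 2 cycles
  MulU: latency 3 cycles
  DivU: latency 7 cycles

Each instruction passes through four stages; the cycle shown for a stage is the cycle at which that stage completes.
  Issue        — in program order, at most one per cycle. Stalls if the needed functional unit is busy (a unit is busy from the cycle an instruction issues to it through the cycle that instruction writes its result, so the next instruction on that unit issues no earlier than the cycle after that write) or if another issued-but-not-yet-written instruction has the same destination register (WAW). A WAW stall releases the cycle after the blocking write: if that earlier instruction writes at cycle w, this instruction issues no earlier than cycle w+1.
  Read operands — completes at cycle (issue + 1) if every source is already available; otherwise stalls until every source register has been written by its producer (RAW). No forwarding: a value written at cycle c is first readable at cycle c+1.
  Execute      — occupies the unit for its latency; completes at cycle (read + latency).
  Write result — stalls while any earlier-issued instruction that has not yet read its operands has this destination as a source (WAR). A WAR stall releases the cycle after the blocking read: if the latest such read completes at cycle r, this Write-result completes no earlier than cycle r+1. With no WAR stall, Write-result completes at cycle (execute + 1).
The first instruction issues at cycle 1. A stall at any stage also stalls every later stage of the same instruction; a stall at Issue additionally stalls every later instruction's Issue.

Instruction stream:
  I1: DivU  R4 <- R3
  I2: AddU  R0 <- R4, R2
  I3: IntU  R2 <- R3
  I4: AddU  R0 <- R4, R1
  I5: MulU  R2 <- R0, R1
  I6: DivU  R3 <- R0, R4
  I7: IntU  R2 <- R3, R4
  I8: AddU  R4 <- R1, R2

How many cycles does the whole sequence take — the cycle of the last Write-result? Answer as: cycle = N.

[1] issue I1 (DivU)
[2] I1 read-ops; issue I2 (AddU)
[3] issue I3 (IntU)
[4] I3 read-ops
[5] I3 finished on IntU
[9] I1 finished on DivU
[10] I1→R4
[11] I2 read-ops
[12] I3→R2
[13] I2 finished on AddU
[14] I2→R0
[15] issue I4 (AddU)
[16] I4 read-ops; issue I5 (MulU)
[17] issue I6 (DivU)
[18] I4 finished on AddU
[19] I4→R0
[20] I5 read-ops; I6 read-ops
[23] I5 finished on MulU
[24] I5→R2
[25] issue I7 (IntU)
[26] issue I8 (AddU)
[27] I6 finished on DivU
[28] I6→R3
[29] I7 read-ops
[30] I7 finished on IntU
[31] I7→R2
[32] I8 read-ops
[34] I8 finished on AddU
[35] I8→R4

cycle = 35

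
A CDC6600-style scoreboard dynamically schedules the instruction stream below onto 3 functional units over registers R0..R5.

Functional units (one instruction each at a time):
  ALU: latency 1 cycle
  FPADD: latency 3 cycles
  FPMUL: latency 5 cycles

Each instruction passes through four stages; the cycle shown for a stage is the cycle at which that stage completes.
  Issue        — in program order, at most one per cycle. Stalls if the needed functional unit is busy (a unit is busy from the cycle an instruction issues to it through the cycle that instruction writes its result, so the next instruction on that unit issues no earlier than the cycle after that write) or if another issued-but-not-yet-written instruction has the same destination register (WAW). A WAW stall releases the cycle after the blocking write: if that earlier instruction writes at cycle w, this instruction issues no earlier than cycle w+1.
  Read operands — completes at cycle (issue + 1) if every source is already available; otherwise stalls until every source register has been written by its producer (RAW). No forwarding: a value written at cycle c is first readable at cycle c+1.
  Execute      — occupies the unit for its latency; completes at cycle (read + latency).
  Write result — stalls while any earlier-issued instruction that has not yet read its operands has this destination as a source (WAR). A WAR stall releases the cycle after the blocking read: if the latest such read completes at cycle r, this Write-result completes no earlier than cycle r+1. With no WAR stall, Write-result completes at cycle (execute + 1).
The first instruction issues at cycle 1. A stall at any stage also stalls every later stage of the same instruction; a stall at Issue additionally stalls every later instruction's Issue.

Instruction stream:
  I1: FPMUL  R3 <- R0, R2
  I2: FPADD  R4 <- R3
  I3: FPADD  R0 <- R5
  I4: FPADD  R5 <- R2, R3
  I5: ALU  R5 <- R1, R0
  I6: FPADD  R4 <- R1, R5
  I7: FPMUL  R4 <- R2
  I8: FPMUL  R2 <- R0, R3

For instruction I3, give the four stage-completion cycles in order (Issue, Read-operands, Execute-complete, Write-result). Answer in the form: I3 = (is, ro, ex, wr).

I1  is:1  ro:2  ex:7  wr:8
I2  is:2  ro:9  ex:12  wr:13  — RAW R3: wait I1 write@8
I3  is:14  ro:15  ex:18  wr:19  — struct: FPADD busy until I2 writes@13
I4  is:20  ro:21  ex:24  wr:25  — struct: FPADD busy until I3 writes@19
I5  is:26  ro:27  ex:28  wr:29  — WAW R5: wait I4 write@25
I6  is:27  ro:30  ex:33  wr:34  — RAW R5: wait I5 write@29
I7  is:35  ro:36  ex:41  wr:42  — WAW R4: wait I6 write@34
I8  is:43  ro:44  ex:49  wr:50  — struct: FPMUL busy until I7 writes@42

I3 = (14, 15, 18, 19)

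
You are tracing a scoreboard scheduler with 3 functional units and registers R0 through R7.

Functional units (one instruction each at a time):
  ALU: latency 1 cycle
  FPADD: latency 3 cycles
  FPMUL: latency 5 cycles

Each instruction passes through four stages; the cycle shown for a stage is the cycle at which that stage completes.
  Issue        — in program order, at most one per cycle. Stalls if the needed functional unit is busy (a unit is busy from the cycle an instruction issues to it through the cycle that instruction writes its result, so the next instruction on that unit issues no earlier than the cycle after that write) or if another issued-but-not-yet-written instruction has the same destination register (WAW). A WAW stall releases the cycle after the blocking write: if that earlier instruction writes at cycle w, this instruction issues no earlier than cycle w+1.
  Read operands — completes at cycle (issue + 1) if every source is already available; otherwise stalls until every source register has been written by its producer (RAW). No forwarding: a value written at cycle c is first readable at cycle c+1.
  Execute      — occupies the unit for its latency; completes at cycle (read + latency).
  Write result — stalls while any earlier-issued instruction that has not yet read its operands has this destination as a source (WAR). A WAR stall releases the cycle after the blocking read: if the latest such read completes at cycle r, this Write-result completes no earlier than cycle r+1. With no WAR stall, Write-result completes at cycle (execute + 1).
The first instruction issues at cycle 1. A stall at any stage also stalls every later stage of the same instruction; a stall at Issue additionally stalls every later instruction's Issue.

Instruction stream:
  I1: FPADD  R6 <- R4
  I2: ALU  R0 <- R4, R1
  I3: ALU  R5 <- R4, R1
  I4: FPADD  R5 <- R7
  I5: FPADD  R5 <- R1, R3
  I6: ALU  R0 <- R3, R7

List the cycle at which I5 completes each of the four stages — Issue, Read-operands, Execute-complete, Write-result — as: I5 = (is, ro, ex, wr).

1) issue 1, read 2, done 5, write 6
2) issue 2, read 3, done 4, write 5
3) issue 6, read 7, done 8, write 9  <struct: ALU busy until I2 writes@5>
4) issue 10, read 11, done 14, write 15  <WAW R5: wait I3 write@9>
5) issue 16, read 17, done 20, write 21  <struct: FPADD busy until I4 writes@15>
6) issue 17, read 18, done 19, write 20

I5 = (16, 17, 20, 21)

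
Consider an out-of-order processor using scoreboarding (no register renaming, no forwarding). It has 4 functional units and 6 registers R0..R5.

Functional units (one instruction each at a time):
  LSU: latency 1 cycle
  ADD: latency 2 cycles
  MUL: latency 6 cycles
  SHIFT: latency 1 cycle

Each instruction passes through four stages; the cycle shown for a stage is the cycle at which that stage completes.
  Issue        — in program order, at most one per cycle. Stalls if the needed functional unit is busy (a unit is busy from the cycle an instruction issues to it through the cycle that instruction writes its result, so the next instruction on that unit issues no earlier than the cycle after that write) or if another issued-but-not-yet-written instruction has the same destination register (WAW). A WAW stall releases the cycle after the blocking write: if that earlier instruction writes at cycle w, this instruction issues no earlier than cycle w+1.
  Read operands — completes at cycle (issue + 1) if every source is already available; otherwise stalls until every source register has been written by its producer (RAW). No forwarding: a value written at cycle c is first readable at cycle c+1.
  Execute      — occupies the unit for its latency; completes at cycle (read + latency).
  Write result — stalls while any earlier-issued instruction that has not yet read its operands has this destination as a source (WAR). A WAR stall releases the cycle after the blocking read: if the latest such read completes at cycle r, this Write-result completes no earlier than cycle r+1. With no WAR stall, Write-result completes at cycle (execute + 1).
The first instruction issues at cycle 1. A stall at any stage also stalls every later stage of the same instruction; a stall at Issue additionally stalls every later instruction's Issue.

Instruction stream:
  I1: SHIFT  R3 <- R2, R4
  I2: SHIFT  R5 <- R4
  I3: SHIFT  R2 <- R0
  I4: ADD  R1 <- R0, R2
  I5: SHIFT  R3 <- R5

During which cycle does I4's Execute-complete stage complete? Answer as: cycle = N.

cycle = 15

c1: I1 dispatched to SHIFT
c2: I1 operands ready
c3: I1 complete
c4: R3←I1
c5: I2 dispatched to SHIFT
c6: I2 operands ready
c7: I2 complete
c8: R5←I2
c9: I3 dispatched to SHIFT
c10: I3 operands ready · I4 dispatched to ADD
c11: I3 complete
c12: R2←I3
c13: I4 operands ready · I5 dispatched to SHIFT
c14: I5 operands ready
c15: I4 complete · I5 complete
c16: R1←I4 · R3←I5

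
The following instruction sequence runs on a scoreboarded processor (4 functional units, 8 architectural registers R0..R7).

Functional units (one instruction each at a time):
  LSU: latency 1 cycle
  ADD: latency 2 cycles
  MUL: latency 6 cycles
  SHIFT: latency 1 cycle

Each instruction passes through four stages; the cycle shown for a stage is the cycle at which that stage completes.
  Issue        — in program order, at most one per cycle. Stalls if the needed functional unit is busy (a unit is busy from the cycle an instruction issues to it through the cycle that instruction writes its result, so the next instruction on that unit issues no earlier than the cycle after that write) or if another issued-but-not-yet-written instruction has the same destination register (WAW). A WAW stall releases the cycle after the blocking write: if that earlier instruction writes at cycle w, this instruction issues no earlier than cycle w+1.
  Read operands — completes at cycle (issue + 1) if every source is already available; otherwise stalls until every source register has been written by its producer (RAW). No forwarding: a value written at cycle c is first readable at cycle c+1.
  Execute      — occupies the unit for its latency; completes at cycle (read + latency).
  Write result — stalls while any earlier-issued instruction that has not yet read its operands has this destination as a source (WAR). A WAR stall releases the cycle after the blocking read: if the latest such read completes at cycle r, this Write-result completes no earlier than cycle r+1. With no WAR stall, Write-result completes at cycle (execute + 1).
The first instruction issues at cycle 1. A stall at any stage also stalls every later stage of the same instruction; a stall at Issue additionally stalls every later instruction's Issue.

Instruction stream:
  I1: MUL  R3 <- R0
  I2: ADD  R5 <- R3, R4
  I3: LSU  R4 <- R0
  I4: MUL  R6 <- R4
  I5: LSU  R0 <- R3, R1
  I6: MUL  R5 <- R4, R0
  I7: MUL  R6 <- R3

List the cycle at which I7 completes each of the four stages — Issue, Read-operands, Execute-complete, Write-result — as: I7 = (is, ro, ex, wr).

[1] issue I1 (MUL)
[2] I1 read-ops | issue I2 (ADD)
[3] issue I3 (LSU)
[4] I3 read-ops
[5] I3 finished on LSU
[8] I1 finished on MUL
[9] I1→R3
[10] I2 read-ops | issue I4 (MUL)
[11] I3→R4
[12] I2 finished on ADD | I4 read-ops | issue I5 (LSU)
[13] I2→R5 | I5 read-ops
[14] I5 finished on LSU
[15] I5→R0
[18] I4 finished on MUL
[19] I4→R6
[20] issue I6 (MUL)
[21] I6 read-ops
[27] I6 finished on MUL
[28] I6→R5
[29] issue I7 (MUL)
[30] I7 read-ops
[36] I7 finished on MUL
[37] I7→R6

I7 = (29, 30, 36, 37)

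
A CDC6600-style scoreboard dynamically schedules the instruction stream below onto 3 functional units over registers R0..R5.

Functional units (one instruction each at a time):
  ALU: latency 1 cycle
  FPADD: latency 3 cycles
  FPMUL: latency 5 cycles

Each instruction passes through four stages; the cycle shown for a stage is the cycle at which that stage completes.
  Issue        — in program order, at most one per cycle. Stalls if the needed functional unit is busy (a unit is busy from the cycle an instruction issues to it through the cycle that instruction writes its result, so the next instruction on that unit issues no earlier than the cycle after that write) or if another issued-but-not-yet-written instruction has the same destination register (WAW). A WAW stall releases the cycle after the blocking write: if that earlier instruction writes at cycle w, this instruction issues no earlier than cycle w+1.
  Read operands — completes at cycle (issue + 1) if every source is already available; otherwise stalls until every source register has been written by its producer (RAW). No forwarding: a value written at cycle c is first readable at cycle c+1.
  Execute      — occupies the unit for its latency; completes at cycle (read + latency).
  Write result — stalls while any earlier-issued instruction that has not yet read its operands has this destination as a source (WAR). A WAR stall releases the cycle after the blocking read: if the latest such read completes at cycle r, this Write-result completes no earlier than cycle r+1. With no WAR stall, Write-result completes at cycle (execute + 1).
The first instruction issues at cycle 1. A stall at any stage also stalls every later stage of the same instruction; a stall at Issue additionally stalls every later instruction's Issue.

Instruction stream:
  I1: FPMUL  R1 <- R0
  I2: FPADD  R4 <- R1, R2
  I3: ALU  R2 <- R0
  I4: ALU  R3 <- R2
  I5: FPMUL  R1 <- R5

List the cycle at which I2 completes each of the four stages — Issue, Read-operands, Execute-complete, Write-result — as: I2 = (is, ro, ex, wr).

I2 = (2, 9, 12, 13)

cycle 1: issue I1 (FPMUL)
cycle 2: I1 read-ops, issue I2 (FPADD)
cycle 3: issue I3 (ALU)
cycle 4: I3 read-ops
cycle 5: I3 finished on ALU
cycle 7: I1 finished on FPMUL
cycle 8: I1→R1
cycle 9: I2 read-ops
cycle 10: I3→R2
cycle 11: issue I4 (ALU)
cycle 12: I2 finished on FPADD, I4 read-ops, issue I5 (FPMUL)
cycle 13: I2→R4, I4 finished on ALU, I5 read-ops
cycle 14: I4→R3
cycle 18: I5 finished on FPMUL
cycle 19: I5→R1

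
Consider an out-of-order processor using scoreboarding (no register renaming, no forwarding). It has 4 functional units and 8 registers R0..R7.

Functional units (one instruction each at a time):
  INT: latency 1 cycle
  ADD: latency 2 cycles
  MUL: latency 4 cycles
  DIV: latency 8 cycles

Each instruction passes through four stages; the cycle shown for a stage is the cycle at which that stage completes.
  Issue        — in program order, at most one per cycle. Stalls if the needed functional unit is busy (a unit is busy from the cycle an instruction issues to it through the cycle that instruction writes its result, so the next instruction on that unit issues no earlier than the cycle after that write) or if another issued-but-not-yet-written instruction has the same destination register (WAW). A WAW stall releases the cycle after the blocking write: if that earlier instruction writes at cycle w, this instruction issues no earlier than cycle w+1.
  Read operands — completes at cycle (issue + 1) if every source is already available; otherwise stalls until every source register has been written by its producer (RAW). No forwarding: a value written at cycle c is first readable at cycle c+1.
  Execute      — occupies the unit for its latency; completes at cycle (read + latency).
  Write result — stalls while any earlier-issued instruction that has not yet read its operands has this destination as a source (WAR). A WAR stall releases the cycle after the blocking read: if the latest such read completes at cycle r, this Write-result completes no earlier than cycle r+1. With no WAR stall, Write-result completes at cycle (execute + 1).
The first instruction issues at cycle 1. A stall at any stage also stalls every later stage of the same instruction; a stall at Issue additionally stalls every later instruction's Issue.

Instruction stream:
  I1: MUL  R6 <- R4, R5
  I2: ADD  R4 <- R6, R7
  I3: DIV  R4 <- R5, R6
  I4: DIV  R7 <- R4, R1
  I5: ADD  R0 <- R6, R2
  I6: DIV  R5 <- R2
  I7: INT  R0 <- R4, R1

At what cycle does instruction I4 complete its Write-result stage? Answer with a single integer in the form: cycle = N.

cycle = 33

  I1 | 1 | 2 | 6 | 7
  I2 | 2 | 8 | 10 | 11   RAW R6: wait I1 write@7
  I3 | 12 | 13 | 21 | 22   WAW R4: wait I2 write@11
  I4 | 23 | 24 | 32 | 33   struct: DIV busy until I3 writes@22
  I5 | 24 | 25 | 27 | 28
  I6 | 34 | 35 | 43 | 44   struct: DIV busy until I4 writes@33
  I7 | 35 | 36 | 37 | 38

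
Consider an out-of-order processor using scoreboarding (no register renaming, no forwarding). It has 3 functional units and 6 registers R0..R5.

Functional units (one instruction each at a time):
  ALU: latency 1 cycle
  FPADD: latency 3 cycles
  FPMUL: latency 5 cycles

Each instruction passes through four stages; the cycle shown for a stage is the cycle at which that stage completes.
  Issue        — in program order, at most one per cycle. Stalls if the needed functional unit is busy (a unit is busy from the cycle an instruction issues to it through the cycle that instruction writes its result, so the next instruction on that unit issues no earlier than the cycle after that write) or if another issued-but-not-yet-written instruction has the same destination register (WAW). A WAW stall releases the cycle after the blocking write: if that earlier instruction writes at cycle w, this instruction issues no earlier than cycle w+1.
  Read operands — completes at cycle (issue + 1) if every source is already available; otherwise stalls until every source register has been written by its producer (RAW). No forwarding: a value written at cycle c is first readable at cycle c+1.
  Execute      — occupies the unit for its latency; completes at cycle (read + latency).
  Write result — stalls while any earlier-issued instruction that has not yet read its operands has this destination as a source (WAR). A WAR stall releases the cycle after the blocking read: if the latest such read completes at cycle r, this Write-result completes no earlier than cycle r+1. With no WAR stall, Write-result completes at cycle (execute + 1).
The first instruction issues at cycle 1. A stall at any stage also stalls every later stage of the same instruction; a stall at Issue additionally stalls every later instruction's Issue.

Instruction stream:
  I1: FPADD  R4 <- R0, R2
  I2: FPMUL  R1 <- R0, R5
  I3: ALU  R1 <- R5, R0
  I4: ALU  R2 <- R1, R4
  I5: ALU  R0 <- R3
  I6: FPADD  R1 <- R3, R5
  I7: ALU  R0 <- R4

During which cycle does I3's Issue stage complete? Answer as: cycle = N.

cycle = 10

  I1 | 1 | 2 | 5 | 6
  I2 | 2 | 3 | 8 | 9
  I3 | 10 | 11 | 12 | 13   WAW R1: wait I2 write@9
  I4 | 14 | 15 | 16 | 17   struct: ALU busy until I3 writes@13
  I5 | 18 | 19 | 20 | 21   struct: ALU busy until I4 writes@17
  I6 | 19 | 20 | 23 | 24
  I7 | 22 | 23 | 24 | 25   struct: ALU busy until I5 writes@21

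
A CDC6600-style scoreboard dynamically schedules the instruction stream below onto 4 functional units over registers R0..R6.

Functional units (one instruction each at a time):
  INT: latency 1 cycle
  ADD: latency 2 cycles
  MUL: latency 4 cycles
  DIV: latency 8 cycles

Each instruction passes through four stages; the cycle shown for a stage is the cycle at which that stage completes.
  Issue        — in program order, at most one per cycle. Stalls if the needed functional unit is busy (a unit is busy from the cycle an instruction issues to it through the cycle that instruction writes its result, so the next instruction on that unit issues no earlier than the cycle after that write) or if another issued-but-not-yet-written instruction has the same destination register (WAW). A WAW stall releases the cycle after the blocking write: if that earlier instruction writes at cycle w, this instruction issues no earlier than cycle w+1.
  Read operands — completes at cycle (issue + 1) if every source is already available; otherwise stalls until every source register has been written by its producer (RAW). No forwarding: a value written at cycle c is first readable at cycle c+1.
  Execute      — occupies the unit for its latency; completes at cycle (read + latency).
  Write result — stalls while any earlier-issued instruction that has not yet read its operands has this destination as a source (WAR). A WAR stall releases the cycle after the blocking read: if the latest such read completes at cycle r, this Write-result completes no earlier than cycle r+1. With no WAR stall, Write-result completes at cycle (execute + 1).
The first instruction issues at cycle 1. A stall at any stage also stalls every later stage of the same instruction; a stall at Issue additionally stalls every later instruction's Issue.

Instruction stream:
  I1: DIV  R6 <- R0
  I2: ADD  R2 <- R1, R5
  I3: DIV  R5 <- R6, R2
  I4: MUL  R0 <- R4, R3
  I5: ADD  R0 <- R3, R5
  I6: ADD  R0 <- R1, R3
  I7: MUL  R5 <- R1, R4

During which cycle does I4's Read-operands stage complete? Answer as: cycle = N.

cycle = 14

[1] issue I1 (DIV)
[2] I1 read-ops | issue I2 (ADD)
[3] I2 read-ops
[5] I2 finished on ADD
[6] I2→R2
[10] I1 finished on DIV
[11] I1→R6
[12] issue I3 (DIV)
[13] I3 read-ops | issue I4 (MUL)
[14] I4 read-ops
[18] I4 finished on MUL
[19] I4→R0
[20] issue I5 (ADD)
[21] I3 finished on DIV
[22] I3→R5
[23] I5 read-ops
[25] I5 finished on ADD
[26] I5→R0
[27] issue I6 (ADD)
[28] I6 read-ops | issue I7 (MUL)
[29] I7 read-ops
[30] I6 finished on ADD
[31] I6→R0
[33] I7 finished on MUL
[34] I7→R5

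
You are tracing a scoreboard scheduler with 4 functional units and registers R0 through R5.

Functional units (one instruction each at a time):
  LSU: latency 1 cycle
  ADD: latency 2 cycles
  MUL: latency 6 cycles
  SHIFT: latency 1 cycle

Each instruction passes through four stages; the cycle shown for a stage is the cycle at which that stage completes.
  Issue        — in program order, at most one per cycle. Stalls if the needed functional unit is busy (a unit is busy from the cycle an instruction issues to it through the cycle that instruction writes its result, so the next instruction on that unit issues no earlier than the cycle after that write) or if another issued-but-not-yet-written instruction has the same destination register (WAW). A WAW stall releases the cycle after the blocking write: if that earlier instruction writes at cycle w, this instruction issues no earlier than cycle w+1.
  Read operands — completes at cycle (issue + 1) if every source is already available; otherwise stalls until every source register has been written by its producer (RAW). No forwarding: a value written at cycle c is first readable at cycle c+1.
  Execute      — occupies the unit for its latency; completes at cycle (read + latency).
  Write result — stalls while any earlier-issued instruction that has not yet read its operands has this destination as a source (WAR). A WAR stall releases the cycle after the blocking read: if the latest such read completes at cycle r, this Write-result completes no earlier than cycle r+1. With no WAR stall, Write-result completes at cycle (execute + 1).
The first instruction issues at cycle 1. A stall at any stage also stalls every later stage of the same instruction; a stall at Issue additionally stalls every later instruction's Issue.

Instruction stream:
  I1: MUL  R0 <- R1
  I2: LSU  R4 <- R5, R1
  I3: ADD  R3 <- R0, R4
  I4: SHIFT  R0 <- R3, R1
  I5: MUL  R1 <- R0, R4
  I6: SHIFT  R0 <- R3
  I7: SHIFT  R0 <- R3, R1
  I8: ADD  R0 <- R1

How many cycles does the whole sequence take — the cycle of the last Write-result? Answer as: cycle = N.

cycle 1: I1→MUL
cycle 2: I1 RO | I2→LSU
cycle 3: I2 RO | I3→ADD
cycle 4: I2 EX
cycle 5: I2 WR R4
cycle 8: I1 EX
cycle 9: I1 WR R0
cycle 10: I3 RO | I4→SHIFT
cycle 11: I5→MUL
cycle 12: I3 EX
cycle 13: I3 WR R3
cycle 14: I4 RO
cycle 15: I4 EX
cycle 16: I4 WR R0
cycle 17: I5 RO | I6→SHIFT
cycle 18: I6 RO
cycle 19: I6 EX
cycle 20: I6 WR R0
cycle 21: I7→SHIFT
cycle 23: I5 EX
cycle 24: I5 WR R1
cycle 25: I7 RO
cycle 26: I7 EX
cycle 27: I7 WR R0
cycle 28: I8→ADD
cycle 29: I8 RO
cycle 31: I8 EX
cycle 32: I8 WR R0

cycle = 32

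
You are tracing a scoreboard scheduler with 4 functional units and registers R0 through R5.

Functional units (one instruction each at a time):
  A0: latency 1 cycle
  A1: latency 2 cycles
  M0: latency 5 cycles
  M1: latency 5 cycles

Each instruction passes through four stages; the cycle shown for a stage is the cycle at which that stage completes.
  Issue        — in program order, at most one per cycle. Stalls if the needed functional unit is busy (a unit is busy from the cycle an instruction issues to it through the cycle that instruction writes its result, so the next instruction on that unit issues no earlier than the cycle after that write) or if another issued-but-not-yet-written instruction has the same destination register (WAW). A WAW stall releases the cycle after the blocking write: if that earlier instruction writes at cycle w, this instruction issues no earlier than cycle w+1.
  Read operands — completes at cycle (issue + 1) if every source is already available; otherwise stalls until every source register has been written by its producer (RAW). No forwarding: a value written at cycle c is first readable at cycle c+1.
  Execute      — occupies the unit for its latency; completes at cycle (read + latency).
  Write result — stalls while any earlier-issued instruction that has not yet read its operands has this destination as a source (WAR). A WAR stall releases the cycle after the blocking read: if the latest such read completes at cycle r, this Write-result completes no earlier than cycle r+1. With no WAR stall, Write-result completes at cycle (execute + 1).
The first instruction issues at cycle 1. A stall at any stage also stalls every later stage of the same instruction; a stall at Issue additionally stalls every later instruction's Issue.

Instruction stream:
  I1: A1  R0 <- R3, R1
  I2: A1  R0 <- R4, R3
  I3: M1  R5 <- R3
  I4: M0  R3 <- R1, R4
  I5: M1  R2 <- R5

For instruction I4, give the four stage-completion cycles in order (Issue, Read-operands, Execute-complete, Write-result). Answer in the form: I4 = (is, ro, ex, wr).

1) issue 1, read 2, done 4, write 5
2) issue 6, read 7, done 9, write 10  <struct: A1 busy until I1 writes@5>
3) issue 7, read 8, done 13, write 14
4) issue 8, read 9, done 14, write 15
5) issue 15, read 16, done 21, write 22  <struct: M1 busy until I3 writes@14>

I4 = (8, 9, 14, 15)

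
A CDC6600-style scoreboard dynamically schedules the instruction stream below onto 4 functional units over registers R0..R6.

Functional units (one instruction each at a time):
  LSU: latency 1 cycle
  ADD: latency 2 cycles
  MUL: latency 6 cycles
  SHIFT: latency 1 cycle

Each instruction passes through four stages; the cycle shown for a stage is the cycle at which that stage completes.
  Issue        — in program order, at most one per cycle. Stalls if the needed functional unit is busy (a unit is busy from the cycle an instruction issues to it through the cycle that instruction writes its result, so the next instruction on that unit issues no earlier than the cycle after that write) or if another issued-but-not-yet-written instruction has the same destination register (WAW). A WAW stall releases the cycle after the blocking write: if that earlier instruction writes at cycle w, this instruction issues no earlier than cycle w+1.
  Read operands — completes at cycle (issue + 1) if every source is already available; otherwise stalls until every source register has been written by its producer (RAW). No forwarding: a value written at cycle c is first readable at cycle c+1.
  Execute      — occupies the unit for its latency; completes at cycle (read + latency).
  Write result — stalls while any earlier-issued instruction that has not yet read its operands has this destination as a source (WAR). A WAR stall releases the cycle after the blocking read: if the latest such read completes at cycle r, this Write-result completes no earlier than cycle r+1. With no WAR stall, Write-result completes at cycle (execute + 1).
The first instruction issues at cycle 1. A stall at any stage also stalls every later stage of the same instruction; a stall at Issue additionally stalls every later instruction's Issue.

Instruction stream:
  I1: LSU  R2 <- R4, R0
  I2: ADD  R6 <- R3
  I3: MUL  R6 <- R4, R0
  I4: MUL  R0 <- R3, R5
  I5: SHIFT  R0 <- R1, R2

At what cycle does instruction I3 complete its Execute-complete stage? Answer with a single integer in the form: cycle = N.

I1: IS=1 RO=2 EX=3 WR=4
I2: IS=2 RO=3 EX=5 WR=6
I3: IS=7 RO=8 EX=14 WR=15  [WAW R6: wait I2 write@6]
I4: IS=16 RO=17 EX=23 WR=24  [struct: MUL busy until I3 writes@15]
I5: IS=25 RO=26 EX=27 WR=28  [WAW R0: wait I4 write@24]

cycle = 14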